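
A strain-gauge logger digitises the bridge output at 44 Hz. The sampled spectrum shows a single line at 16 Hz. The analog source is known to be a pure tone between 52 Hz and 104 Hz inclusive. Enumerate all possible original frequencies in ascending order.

60 Hz, 72 Hz, 104 Hz

Frequencies that alias to 16 Hz are k·fs ± 16 Hz for integer k ≥ 0.
k=0: 16 Hz.
k=1: 28 Hz, 60 Hz.
k=2: 72 Hz, 104 Hz.
k=3: 116 Hz, 148 Hz.
Within [52 Hz, 104 Hz]: 60 Hz, 72 Hz, 104 Hz.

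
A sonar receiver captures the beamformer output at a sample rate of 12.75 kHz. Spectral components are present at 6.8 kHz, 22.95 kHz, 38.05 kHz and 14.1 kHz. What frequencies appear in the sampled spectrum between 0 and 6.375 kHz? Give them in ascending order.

fs/2 = 6.375 kHz.
6.8 kHz > fs/2 = 6.375 kHz, folds to fs − 6.8 kHz = 5.95 kHz.
22.95 kHz mod fs = 10.2 kHz.
10.2 kHz > fs/2 = 6.375 kHz, folds to fs − 10.2 kHz = 2.55 kHz.
38.05 kHz mod fs = 12.55 kHz.
12.55 kHz > fs/2 = 6.375 kHz, folds to fs − 12.55 kHz = 0.2 kHz.
14.1 kHz mod fs = 1.35 kHz.
1.35 kHz ≤ fs/2 = 6.375 kHz, appears at 1.35 kHz.
Distinct values: {0.2 kHz, 1.35 kHz, 2.55 kHz, 5.95 kHz}.

0.2 kHz, 1.35 kHz, 2.55 kHz, 5.95 kHz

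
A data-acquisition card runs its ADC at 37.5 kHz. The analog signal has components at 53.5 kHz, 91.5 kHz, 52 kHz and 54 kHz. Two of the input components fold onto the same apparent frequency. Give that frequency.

16.5 kHz

fs/2 = 18.75 kHz.
53.5 kHz mod fs = 16 kHz.
16 kHz ≤ fs/2 = 18.75 kHz, appears at 16 kHz.
91.5 kHz mod fs = 16.5 kHz.
16.5 kHz ≤ fs/2 = 18.75 kHz, appears at 16.5 kHz.
52 kHz mod fs = 14.5 kHz.
14.5 kHz ≤ fs/2 = 18.75 kHz, appears at 14.5 kHz.
54 kHz mod fs = 16.5 kHz.
16.5 kHz ≤ fs/2 = 18.75 kHz, appears at 16.5 kHz.
54 kHz and 91.5 kHz both map to 16.5 kHz.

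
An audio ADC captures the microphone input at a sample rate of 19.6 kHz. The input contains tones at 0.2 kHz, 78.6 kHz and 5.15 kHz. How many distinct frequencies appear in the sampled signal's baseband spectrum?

fs/2 = 9.8 kHz.
0.2 kHz ≤ fs/2 = 9.8 kHz, passes unchanged.
78.6 kHz mod fs = 0.2 kHz.
0.2 kHz ≤ fs/2 = 9.8 kHz, appears at 0.2 kHz.
5.15 kHz ≤ fs/2 = 9.8 kHz, passes unchanged.
Distinct values: {0.2 kHz, 5.15 kHz} → 2.

2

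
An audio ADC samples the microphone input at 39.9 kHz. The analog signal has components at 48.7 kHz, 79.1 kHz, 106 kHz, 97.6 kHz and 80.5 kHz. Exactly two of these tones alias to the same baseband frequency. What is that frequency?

fs/2 = 19.95 kHz.
48.7 kHz mod fs = 8.8 kHz.
8.8 kHz ≤ fs/2 = 19.95 kHz, appears at 8.8 kHz.
79.1 kHz mod fs = 39.2 kHz.
39.2 kHz > fs/2 = 19.95 kHz, folds to fs − 39.2 kHz = 0.7 kHz.
106 kHz mod fs = 26.2 kHz.
26.2 kHz > fs/2 = 19.95 kHz, folds to fs − 26.2 kHz = 13.7 kHz.
97.6 kHz mod fs = 17.8 kHz.
17.8 kHz ≤ fs/2 = 19.95 kHz, appears at 17.8 kHz.
80.5 kHz mod fs = 0.7 kHz.
0.7 kHz ≤ fs/2 = 19.95 kHz, appears at 0.7 kHz.
79.1 kHz and 80.5 kHz both map to 0.7 kHz.

0.7 kHz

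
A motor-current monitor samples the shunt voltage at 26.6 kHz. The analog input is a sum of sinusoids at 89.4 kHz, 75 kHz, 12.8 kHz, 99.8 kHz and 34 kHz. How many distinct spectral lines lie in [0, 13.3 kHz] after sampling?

fs/2 = 13.3 kHz.
89.4 kHz mod fs = 9.6 kHz.
9.6 kHz ≤ fs/2 = 13.3 kHz, appears at 9.6 kHz.
75 kHz mod fs = 21.8 kHz.
21.8 kHz > fs/2 = 13.3 kHz, folds to fs − 21.8 kHz = 4.8 kHz.
12.8 kHz ≤ fs/2 = 13.3 kHz, passes unchanged.
99.8 kHz mod fs = 20 kHz.
20 kHz > fs/2 = 13.3 kHz, folds to fs − 20 kHz = 6.6 kHz.
34 kHz mod fs = 7.4 kHz.
7.4 kHz ≤ fs/2 = 13.3 kHz, appears at 7.4 kHz.
Distinct values: {4.8 kHz, 6.6 kHz, 7.4 kHz, 9.6 kHz, 12.8 kHz} → 5.

5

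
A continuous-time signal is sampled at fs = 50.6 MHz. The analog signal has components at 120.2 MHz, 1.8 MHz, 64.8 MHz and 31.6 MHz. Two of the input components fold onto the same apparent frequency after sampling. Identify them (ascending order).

31.6 MHz, 120.2 MHz

fs/2 = 25.3 MHz.
120.2 MHz mod fs = 19 MHz.
19 MHz ≤ fs/2 = 25.3 MHz, appears at 19 MHz.
1.8 MHz ≤ fs/2 = 25.3 MHz, passes unchanged.
64.8 MHz mod fs = 14.2 MHz.
14.2 MHz ≤ fs/2 = 25.3 MHz, appears at 14.2 MHz.
31.6 MHz > fs/2 = 25.3 MHz, folds to fs − 31.6 MHz = 19 MHz.
31.6 MHz and 120.2 MHz both map to 19 MHz.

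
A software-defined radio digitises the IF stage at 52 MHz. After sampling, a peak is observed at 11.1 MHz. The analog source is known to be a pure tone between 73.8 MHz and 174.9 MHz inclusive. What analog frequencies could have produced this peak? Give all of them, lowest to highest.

92.9 MHz, 115.1 MHz, 144.9 MHz, 167.1 MHz

Frequencies that alias to 11.1 MHz are k·fs ± 11.1 MHz for integer k ≥ 0.
k=0: 11.1 MHz.
k=1: 40.9 MHz, 63.1 MHz.
k=2: 92.9 MHz, 115.1 MHz.
k=3: 144.9 MHz, 167.1 MHz.
k=4: 196.9 MHz, 219.1 MHz.
Within [73.8 MHz, 174.9 MHz]: 92.9 MHz, 115.1 MHz, 144.9 MHz, 167.1 MHz.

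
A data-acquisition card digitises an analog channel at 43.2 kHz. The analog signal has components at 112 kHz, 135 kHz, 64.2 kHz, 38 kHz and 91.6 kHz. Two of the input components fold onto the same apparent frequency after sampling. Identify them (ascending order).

38 kHz, 91.6 kHz

fs/2 = 21.6 kHz.
112 kHz mod fs = 25.6 kHz.
25.6 kHz > fs/2 = 21.6 kHz, folds to fs − 25.6 kHz = 17.6 kHz.
135 kHz mod fs = 5.4 kHz.
5.4 kHz ≤ fs/2 = 21.6 kHz, appears at 5.4 kHz.
64.2 kHz mod fs = 21 kHz.
21 kHz ≤ fs/2 = 21.6 kHz, appears at 21 kHz.
38 kHz > fs/2 = 21.6 kHz, folds to fs − 38 kHz = 5.2 kHz.
91.6 kHz mod fs = 5.2 kHz.
5.2 kHz ≤ fs/2 = 21.6 kHz, appears at 5.2 kHz.
38 kHz and 91.6 kHz both map to 5.2 kHz.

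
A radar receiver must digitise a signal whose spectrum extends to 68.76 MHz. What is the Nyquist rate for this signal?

137.52 MHz

Nyquist rate = 2 × 68.76 MHz = 137.52 MHz.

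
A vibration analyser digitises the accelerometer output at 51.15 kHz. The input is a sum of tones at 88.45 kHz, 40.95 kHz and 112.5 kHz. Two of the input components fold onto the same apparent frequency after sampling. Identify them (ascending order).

40.95 kHz, 112.5 kHz

fs/2 = 25.575 kHz.
88.45 kHz mod fs = 37.3 kHz.
37.3 kHz > fs/2 = 25.575 kHz, folds to fs − 37.3 kHz = 13.85 kHz.
40.95 kHz > fs/2 = 25.575 kHz, folds to fs − 40.95 kHz = 10.2 kHz.
112.5 kHz mod fs = 10.2 kHz.
10.2 kHz ≤ fs/2 = 25.575 kHz, appears at 10.2 kHz.
40.95 kHz and 112.5 kHz both map to 10.2 kHz.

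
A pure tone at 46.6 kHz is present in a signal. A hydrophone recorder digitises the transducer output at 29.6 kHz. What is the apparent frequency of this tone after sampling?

12.6 kHz

46.6 kHz mod fs = 17 kHz.
17 kHz > fs/2 = 14.8 kHz, folds to fs − 17 kHz = 12.6 kHz.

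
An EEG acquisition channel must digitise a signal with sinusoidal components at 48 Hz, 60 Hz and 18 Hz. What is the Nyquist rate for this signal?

Highest-frequency component: 60 Hz.
Nyquist rate = 2 × 60 Hz = 120 Hz.

120 Hz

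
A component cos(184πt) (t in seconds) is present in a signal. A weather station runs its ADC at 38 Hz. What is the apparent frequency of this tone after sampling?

16 Hz

ω = 184π rad/s → f = ω/(2π) = 92 Hz.
92 Hz mod fs = 16 Hz.
16 Hz ≤ fs/2 = 19 Hz, appears at 16 Hz.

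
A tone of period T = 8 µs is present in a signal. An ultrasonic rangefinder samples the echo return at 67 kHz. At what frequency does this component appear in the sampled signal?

9 kHz

T = 8 µs → f = 1/T = 125 kHz.
125 kHz mod fs = 58 kHz.
58 kHz > fs/2 = 33.5 kHz, folds to fs − 58 kHz = 9 kHz.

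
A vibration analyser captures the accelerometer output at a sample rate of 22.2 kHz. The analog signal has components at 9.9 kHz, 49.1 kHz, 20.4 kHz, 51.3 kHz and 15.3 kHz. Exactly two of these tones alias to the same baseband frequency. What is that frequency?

6.9 kHz

fs/2 = 11.1 kHz.
9.9 kHz ≤ fs/2 = 11.1 kHz, passes unchanged.
49.1 kHz mod fs = 4.7 kHz.
4.7 kHz ≤ fs/2 = 11.1 kHz, appears at 4.7 kHz.
20.4 kHz > fs/2 = 11.1 kHz, folds to fs − 20.4 kHz = 1.8 kHz.
51.3 kHz mod fs = 6.9 kHz.
6.9 kHz ≤ fs/2 = 11.1 kHz, appears at 6.9 kHz.
15.3 kHz > fs/2 = 11.1 kHz, folds to fs − 15.3 kHz = 6.9 kHz.
15.3 kHz and 51.3 kHz both map to 6.9 kHz.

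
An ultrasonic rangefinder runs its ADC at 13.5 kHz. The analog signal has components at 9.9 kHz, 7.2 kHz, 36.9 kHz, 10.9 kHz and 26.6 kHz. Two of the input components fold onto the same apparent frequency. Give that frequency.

fs/2 = 6.75 kHz.
9.9 kHz > fs/2 = 6.75 kHz, folds to fs − 9.9 kHz = 3.6 kHz.
7.2 kHz > fs/2 = 6.75 kHz, folds to fs − 7.2 kHz = 6.3 kHz.
36.9 kHz mod fs = 9.9 kHz.
9.9 kHz > fs/2 = 6.75 kHz, folds to fs − 9.9 kHz = 3.6 kHz.
10.9 kHz > fs/2 = 6.75 kHz, folds to fs − 10.9 kHz = 2.6 kHz.
26.6 kHz mod fs = 13.1 kHz.
13.1 kHz > fs/2 = 6.75 kHz, folds to fs − 13.1 kHz = 0.4 kHz.
9.9 kHz and 36.9 kHz both map to 3.6 kHz.

3.6 kHz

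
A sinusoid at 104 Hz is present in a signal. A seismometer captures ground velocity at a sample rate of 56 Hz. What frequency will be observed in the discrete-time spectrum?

104 Hz mod fs = 48 Hz.
48 Hz > fs/2 = 28 Hz, folds to fs − 48 Hz = 8 Hz.

8 Hz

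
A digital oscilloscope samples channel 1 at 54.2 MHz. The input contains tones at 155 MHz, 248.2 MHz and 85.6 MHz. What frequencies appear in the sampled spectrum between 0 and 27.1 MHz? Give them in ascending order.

7.6 MHz, 22.8 MHz

fs/2 = 27.1 MHz.
155 MHz mod fs = 46.6 MHz.
46.6 MHz > fs/2 = 27.1 MHz, folds to fs − 46.6 MHz = 7.6 MHz.
248.2 MHz mod fs = 31.4 MHz.
31.4 MHz > fs/2 = 27.1 MHz, folds to fs − 31.4 MHz = 22.8 MHz.
85.6 MHz mod fs = 31.4 MHz.
31.4 MHz > fs/2 = 27.1 MHz, folds to fs − 31.4 MHz = 22.8 MHz.
Distinct values: {7.6 MHz, 22.8 MHz}.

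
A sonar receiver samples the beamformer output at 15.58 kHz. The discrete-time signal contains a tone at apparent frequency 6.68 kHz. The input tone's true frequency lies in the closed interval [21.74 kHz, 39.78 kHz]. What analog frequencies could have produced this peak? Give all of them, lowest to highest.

Frequencies that alias to 6.68 kHz are k·fs ± 6.68 kHz for integer k ≥ 0.
k=0: 6.68 kHz.
k=1: 8.9 kHz, 22.26 kHz.
k=2: 24.48 kHz, 37.84 kHz.
k=3: 40.06 kHz, 53.42 kHz.
Within [21.74 kHz, 39.78 kHz]: 22.26 kHz, 24.48 kHz, 37.84 kHz.

22.26 kHz, 24.48 kHz, 37.84 kHz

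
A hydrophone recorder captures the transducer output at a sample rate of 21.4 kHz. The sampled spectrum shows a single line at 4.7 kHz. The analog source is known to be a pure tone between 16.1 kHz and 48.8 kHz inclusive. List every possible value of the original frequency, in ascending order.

16.7 kHz, 26.1 kHz, 38.1 kHz, 47.5 kHz

Frequencies that alias to 4.7 kHz are k·fs ± 4.7 kHz for integer k ≥ 0.
k=0: 4.7 kHz.
k=1: 16.7 kHz, 26.1 kHz.
k=2: 38.1 kHz, 47.5 kHz.
k=3: 59.5 kHz, 68.9 kHz.
Within [16.1 kHz, 48.8 kHz]: 16.7 kHz, 26.1 kHz, 38.1 kHz, 47.5 kHz.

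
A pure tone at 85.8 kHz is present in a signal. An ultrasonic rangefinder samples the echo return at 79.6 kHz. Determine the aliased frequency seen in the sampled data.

6.2 kHz

85.8 kHz mod fs = 6.2 kHz.
6.2 kHz ≤ fs/2 = 39.8 kHz, appears at 6.2 kHz.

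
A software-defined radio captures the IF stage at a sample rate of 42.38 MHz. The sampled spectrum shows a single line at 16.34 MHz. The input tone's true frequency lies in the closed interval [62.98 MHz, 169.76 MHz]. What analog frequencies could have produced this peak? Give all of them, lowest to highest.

Frequencies that alias to 16.34 MHz are k·fs ± 16.34 MHz for integer k ≥ 0.
k=0: 16.34 MHz.
k=1: 26.04 MHz, 58.72 MHz.
k=2: 68.42 MHz, 101.1 MHz.
k=3: 110.8 MHz, 143.48 MHz.
k=4: 153.18 MHz, 185.86 MHz.
k=5: 195.56 MHz, 228.24 MHz.
Within [62.98 MHz, 169.76 MHz]: 68.42 MHz, 101.1 MHz, 110.8 MHz, 143.48 MHz, 153.18 MHz.

68.42 MHz, 101.1 MHz, 110.8 MHz, 143.48 MHz, 153.18 MHz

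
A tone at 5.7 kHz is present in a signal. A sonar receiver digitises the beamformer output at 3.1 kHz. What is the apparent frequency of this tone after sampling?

5.7 kHz mod fs = 2.6 kHz.
2.6 kHz > fs/2 = 1.55 kHz, folds to fs − 2.6 kHz = 0.5 kHz.

0.5 kHz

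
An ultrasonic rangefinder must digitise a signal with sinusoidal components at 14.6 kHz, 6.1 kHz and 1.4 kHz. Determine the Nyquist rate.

Highest-frequency component: 14.6 kHz.
Nyquist rate = 2 × 14.6 kHz = 29.2 kHz.

29.2 kHz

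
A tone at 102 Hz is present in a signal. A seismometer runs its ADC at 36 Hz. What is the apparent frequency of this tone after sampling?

6 Hz

102 Hz mod fs = 30 Hz.
30 Hz > fs/2 = 18 Hz, folds to fs − 30 Hz = 6 Hz.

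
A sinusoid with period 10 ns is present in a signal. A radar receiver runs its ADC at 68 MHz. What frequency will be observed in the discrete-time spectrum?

T = 10 ns → f = 1/T = 100 MHz.
100 MHz mod fs = 32 MHz.
32 MHz ≤ fs/2 = 34 MHz, appears at 32 MHz.

32 MHz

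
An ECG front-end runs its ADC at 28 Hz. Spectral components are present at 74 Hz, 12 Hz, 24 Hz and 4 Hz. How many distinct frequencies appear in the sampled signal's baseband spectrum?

fs/2 = 14 Hz.
74 Hz mod fs = 18 Hz.
18 Hz > fs/2 = 14 Hz, folds to fs − 18 Hz = 10 Hz.
12 Hz ≤ fs/2 = 14 Hz, passes unchanged.
24 Hz > fs/2 = 14 Hz, folds to fs − 24 Hz = 4 Hz.
4 Hz ≤ fs/2 = 14 Hz, passes unchanged.
Distinct values: {4 Hz, 10 Hz, 12 Hz} → 3.

3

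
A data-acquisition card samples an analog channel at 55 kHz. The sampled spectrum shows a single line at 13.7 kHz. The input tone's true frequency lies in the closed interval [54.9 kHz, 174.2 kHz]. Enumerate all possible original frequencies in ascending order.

68.7 kHz, 96.3 kHz, 123.7 kHz, 151.3 kHz

Frequencies that alias to 13.7 kHz are k·fs ± 13.7 kHz for integer k ≥ 0.
k=0: 13.7 kHz.
k=1: 41.3 kHz, 68.7 kHz.
k=2: 96.3 kHz, 123.7 kHz.
k=3: 151.3 kHz, 178.7 kHz.
k=4: 206.3 kHz, 233.7 kHz.
Within [54.9 kHz, 174.2 kHz]: 68.7 kHz, 96.3 kHz, 123.7 kHz, 151.3 kHz.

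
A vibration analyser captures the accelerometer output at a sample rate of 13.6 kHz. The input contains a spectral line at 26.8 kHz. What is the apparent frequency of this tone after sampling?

26.8 kHz mod fs = 13.2 kHz.
13.2 kHz > fs/2 = 6.8 kHz, folds to fs − 13.2 kHz = 0.4 kHz.

0.4 kHz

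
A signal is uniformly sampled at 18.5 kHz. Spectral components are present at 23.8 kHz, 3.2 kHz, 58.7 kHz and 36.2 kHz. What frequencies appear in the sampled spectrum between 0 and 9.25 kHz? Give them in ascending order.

0.8 kHz, 3.2 kHz, 5.3 kHz

fs/2 = 9.25 kHz.
23.8 kHz mod fs = 5.3 kHz.
5.3 kHz ≤ fs/2 = 9.25 kHz, appears at 5.3 kHz.
3.2 kHz ≤ fs/2 = 9.25 kHz, passes unchanged.
58.7 kHz mod fs = 3.2 kHz.
3.2 kHz ≤ fs/2 = 9.25 kHz, appears at 3.2 kHz.
36.2 kHz mod fs = 17.7 kHz.
17.7 kHz > fs/2 = 9.25 kHz, folds to fs − 17.7 kHz = 0.8 kHz.
Distinct values: {0.8 kHz, 3.2 kHz, 5.3 kHz}.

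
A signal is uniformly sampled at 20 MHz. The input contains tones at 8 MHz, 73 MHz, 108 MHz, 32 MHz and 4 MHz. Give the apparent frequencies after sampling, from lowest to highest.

4 MHz, 7 MHz, 8 MHz

fs/2 = 10 MHz.
8 MHz ≤ fs/2 = 10 MHz, passes unchanged.
73 MHz mod fs = 13 MHz.
13 MHz > fs/2 = 10 MHz, folds to fs − 13 MHz = 7 MHz.
108 MHz mod fs = 8 MHz.
8 MHz ≤ fs/2 = 10 MHz, appears at 8 MHz.
32 MHz mod fs = 12 MHz.
12 MHz > fs/2 = 10 MHz, folds to fs − 12 MHz = 8 MHz.
4 MHz ≤ fs/2 = 10 MHz, passes unchanged.
Distinct values: {4 MHz, 7 MHz, 8 MHz}.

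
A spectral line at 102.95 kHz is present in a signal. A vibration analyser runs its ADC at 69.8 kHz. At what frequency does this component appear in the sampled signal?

33.15 kHz

102.95 kHz mod fs = 33.15 kHz.
33.15 kHz ≤ fs/2 = 34.9 kHz, appears at 33.15 kHz.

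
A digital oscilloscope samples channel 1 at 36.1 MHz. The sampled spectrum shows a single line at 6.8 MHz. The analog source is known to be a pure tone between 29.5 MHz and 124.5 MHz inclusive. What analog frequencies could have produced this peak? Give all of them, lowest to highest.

42.9 MHz, 65.4 MHz, 79 MHz, 101.5 MHz, 115.1 MHz

Frequencies that alias to 6.8 MHz are k·fs ± 6.8 MHz for integer k ≥ 0.
k=0: 6.8 MHz.
k=1: 29.3 MHz, 42.9 MHz.
k=2: 65.4 MHz, 79 MHz.
k=3: 101.5 MHz, 115.1 MHz.
k=4: 137.6 MHz, 151.2 MHz.
Within [29.5 MHz, 124.5 MHz]: 42.9 MHz, 65.4 MHz, 79 MHz, 101.5 MHz, 115.1 MHz.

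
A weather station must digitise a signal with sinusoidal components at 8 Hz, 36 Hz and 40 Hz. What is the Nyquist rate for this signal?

80 Hz

Highest-frequency component: 40 Hz.
Nyquist rate = 2 × 40 Hz = 80 Hz.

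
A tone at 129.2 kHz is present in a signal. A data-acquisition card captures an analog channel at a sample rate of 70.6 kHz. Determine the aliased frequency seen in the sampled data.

12 kHz

129.2 kHz mod fs = 58.6 kHz.
58.6 kHz > fs/2 = 35.3 kHz, folds to fs − 58.6 kHz = 12 kHz.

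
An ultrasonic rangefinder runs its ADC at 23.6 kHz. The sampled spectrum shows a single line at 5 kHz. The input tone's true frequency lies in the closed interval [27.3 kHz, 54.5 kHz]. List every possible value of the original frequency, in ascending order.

28.6 kHz, 42.2 kHz, 52.2 kHz

Frequencies that alias to 5 kHz are k·fs ± 5 kHz for integer k ≥ 0.
k=0: 5 kHz.
k=1: 18.6 kHz, 28.6 kHz.
k=2: 42.2 kHz, 52.2 kHz.
k=3: 65.8 kHz, 75.8 kHz.
Within [27.3 kHz, 54.5 kHz]: 28.6 kHz, 42.2 kHz, 52.2 kHz.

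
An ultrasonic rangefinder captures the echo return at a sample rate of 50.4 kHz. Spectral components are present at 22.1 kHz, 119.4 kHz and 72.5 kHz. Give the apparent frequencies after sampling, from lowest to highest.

fs/2 = 25.2 kHz.
22.1 kHz ≤ fs/2 = 25.2 kHz, passes unchanged.
119.4 kHz mod fs = 18.6 kHz.
18.6 kHz ≤ fs/2 = 25.2 kHz, appears at 18.6 kHz.
72.5 kHz mod fs = 22.1 kHz.
22.1 kHz ≤ fs/2 = 25.2 kHz, appears at 22.1 kHz.
Distinct values: {18.6 kHz, 22.1 kHz}.

18.6 kHz, 22.1 kHz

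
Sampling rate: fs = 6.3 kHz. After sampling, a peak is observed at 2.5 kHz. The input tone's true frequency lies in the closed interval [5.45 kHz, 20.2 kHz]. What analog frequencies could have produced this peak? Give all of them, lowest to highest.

Frequencies that alias to 2.5 kHz are k·fs ± 2.5 kHz for integer k ≥ 0.
k=0: 2.5 kHz.
k=1: 3.8 kHz, 8.8 kHz.
k=2: 10.1 kHz, 15.1 kHz.
k=3: 16.4 kHz, 21.4 kHz.
k=4: 22.7 kHz, 27.7 kHz.
Within [5.45 kHz, 20.2 kHz]: 8.8 kHz, 10.1 kHz, 15.1 kHz, 16.4 kHz.

8.8 kHz, 10.1 kHz, 15.1 kHz, 16.4 kHz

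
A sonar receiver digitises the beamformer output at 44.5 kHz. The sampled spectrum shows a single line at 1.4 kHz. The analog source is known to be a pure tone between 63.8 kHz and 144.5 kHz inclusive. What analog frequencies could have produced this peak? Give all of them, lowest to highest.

Frequencies that alias to 1.4 kHz are k·fs ± 1.4 kHz for integer k ≥ 0.
k=0: 1.4 kHz.
k=1: 43.1 kHz, 45.9 kHz.
k=2: 87.6 kHz, 90.4 kHz.
k=3: 132.1 kHz, 134.9 kHz.
k=4: 176.6 kHz, 179.4 kHz.
Within [63.8 kHz, 144.5 kHz]: 87.6 kHz, 90.4 kHz, 132.1 kHz, 134.9 kHz.

87.6 kHz, 90.4 kHz, 132.1 kHz, 134.9 kHz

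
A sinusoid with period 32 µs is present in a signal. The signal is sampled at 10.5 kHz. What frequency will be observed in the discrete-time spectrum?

T = 32 µs → f = 1/T = 31.25 kHz.
31.25 kHz mod fs = 10.25 kHz.
10.25 kHz > fs/2 = 5.25 kHz, folds to fs − 10.25 kHz = 0.25 kHz.

0.25 kHz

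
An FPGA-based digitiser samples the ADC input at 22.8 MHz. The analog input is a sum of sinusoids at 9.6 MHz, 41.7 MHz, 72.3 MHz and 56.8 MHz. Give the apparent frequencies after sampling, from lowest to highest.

3.9 MHz, 9.6 MHz, 11.2 MHz

fs/2 = 11.4 MHz.
9.6 MHz ≤ fs/2 = 11.4 MHz, passes unchanged.
41.7 MHz mod fs = 18.9 MHz.
18.9 MHz > fs/2 = 11.4 MHz, folds to fs − 18.9 MHz = 3.9 MHz.
72.3 MHz mod fs = 3.9 MHz.
3.9 MHz ≤ fs/2 = 11.4 MHz, appears at 3.9 MHz.
56.8 MHz mod fs = 11.2 MHz.
11.2 MHz ≤ fs/2 = 11.4 MHz, appears at 11.2 MHz.
Distinct values: {3.9 MHz, 9.6 MHz, 11.2 MHz}.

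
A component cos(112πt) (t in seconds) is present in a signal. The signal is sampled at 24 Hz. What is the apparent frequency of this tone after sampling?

8 Hz

ω = 112π rad/s → f = ω/(2π) = 56 Hz.
56 Hz mod fs = 8 Hz.
8 Hz ≤ fs/2 = 12 Hz, appears at 8 Hz.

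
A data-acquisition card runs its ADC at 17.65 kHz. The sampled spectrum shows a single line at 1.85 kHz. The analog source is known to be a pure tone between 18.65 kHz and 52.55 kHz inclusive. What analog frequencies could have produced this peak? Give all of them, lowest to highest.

19.5 kHz, 33.45 kHz, 37.15 kHz, 51.1 kHz

Frequencies that alias to 1.85 kHz are k·fs ± 1.85 kHz for integer k ≥ 0.
k=0: 1.85 kHz.
k=1: 15.8 kHz, 19.5 kHz.
k=2: 33.45 kHz, 37.15 kHz.
k=3: 51.1 kHz, 54.8 kHz.
k=4: 68.75 kHz, 72.45 kHz.
Within [18.65 kHz, 52.55 kHz]: 19.5 kHz, 33.45 kHz, 37.15 kHz, 51.1 kHz.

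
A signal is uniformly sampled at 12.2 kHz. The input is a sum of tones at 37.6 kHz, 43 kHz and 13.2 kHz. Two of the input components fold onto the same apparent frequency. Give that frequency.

1 kHz

fs/2 = 6.1 kHz.
37.6 kHz mod fs = 1 kHz.
1 kHz ≤ fs/2 = 6.1 kHz, appears at 1 kHz.
43 kHz mod fs = 6.4 kHz.
6.4 kHz > fs/2 = 6.1 kHz, folds to fs − 6.4 kHz = 5.8 kHz.
13.2 kHz mod fs = 1 kHz.
1 kHz ≤ fs/2 = 6.1 kHz, appears at 1 kHz.
13.2 kHz and 37.6 kHz both map to 1 kHz.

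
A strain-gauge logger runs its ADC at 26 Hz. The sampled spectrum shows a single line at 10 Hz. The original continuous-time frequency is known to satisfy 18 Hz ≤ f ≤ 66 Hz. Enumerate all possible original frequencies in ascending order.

Frequencies that alias to 10 Hz are k·fs ± 10 Hz for integer k ≥ 0.
k=0: 10 Hz.
k=1: 16 Hz, 36 Hz.
k=2: 42 Hz, 62 Hz.
k=3: 68 Hz, 88 Hz.
Within [18 Hz, 66 Hz]: 36 Hz, 42 Hz, 62 Hz.

36 Hz, 42 Hz, 62 Hz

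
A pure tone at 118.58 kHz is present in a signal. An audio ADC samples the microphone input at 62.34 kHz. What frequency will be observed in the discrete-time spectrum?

6.1 kHz

118.58 kHz mod fs = 56.24 kHz.
56.24 kHz > fs/2 = 31.17 kHz, folds to fs − 56.24 kHz = 6.1 kHz.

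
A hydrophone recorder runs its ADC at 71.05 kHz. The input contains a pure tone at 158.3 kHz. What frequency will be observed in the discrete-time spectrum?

158.3 kHz mod fs = 16.2 kHz.
16.2 kHz ≤ fs/2 = 35.525 kHz, appears at 16.2 kHz.

16.2 kHz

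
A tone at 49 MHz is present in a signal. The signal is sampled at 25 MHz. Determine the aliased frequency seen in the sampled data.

1 MHz

49 MHz mod fs = 24 MHz.
24 MHz > fs/2 = 12.5 MHz, folds to fs − 24 MHz = 1 MHz.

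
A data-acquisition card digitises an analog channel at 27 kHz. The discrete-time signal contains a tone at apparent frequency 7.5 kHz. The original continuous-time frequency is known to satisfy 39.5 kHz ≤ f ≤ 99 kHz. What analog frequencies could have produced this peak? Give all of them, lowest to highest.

46.5 kHz, 61.5 kHz, 73.5 kHz, 88.5 kHz

Frequencies that alias to 7.5 kHz are k·fs ± 7.5 kHz for integer k ≥ 0.
k=0: 7.5 kHz.
k=1: 19.5 kHz, 34.5 kHz.
k=2: 46.5 kHz, 61.5 kHz.
k=3: 73.5 kHz, 88.5 kHz.
k=4: 100.5 kHz, 115.5 kHz.
Within [39.5 kHz, 99 kHz]: 46.5 kHz, 61.5 kHz, 73.5 kHz, 88.5 kHz.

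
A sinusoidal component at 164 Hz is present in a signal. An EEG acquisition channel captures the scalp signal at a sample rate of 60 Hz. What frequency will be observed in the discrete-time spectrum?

16 Hz

164 Hz mod fs = 44 Hz.
44 Hz > fs/2 = 30 Hz, folds to fs − 44 Hz = 16 Hz.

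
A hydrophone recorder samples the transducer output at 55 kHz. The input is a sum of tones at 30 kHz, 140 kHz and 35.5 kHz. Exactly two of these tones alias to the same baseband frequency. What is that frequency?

25 kHz

fs/2 = 27.5 kHz.
30 kHz > fs/2 = 27.5 kHz, folds to fs − 30 kHz = 25 kHz.
140 kHz mod fs = 30 kHz.
30 kHz > fs/2 = 27.5 kHz, folds to fs − 30 kHz = 25 kHz.
35.5 kHz > fs/2 = 27.5 kHz, folds to fs − 35.5 kHz = 19.5 kHz.
30 kHz and 140 kHz both map to 25 kHz.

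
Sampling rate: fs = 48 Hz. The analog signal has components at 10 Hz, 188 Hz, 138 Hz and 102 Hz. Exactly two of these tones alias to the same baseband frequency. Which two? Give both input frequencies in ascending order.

fs/2 = 24 Hz.
10 Hz ≤ fs/2 = 24 Hz, passes unchanged.
188 Hz mod fs = 44 Hz.
44 Hz > fs/2 = 24 Hz, folds to fs − 44 Hz = 4 Hz.
138 Hz mod fs = 42 Hz.
42 Hz > fs/2 = 24 Hz, folds to fs − 42 Hz = 6 Hz.
102 Hz mod fs = 6 Hz.
6 Hz ≤ fs/2 = 24 Hz, appears at 6 Hz.
102 Hz and 138 Hz both map to 6 Hz.

102 Hz, 138 Hz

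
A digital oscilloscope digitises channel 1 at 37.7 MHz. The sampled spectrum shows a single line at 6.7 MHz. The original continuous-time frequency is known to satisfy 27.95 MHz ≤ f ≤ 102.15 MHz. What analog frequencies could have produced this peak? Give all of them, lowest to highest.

Frequencies that alias to 6.7 MHz are k·fs ± 6.7 MHz for integer k ≥ 0.
k=0: 6.7 MHz.
k=1: 31 MHz, 44.4 MHz.
k=2: 68.7 MHz, 82.1 MHz.
k=3: 106.4 MHz, 119.8 MHz.
Within [27.95 MHz, 102.15 MHz]: 31 MHz, 44.4 MHz, 68.7 MHz, 82.1 MHz.

31 MHz, 44.4 MHz, 68.7 MHz, 82.1 MHz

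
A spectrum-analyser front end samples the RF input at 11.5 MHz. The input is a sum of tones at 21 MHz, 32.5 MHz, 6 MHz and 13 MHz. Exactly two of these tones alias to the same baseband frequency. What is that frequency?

fs/2 = 5.75 MHz.
21 MHz mod fs = 9.5 MHz.
9.5 MHz > fs/2 = 5.75 MHz, folds to fs − 9.5 MHz = 2 MHz.
32.5 MHz mod fs = 9.5 MHz.
9.5 MHz > fs/2 = 5.75 MHz, folds to fs − 9.5 MHz = 2 MHz.
6 MHz > fs/2 = 5.75 MHz, folds to fs − 6 MHz = 5.5 MHz.
13 MHz mod fs = 1.5 MHz.
1.5 MHz ≤ fs/2 = 5.75 MHz, appears at 1.5 MHz.
21 MHz and 32.5 MHz both map to 2 MHz.

2 MHz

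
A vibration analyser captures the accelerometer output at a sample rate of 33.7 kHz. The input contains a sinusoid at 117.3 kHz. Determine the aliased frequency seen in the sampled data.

117.3 kHz mod fs = 16.2 kHz.
16.2 kHz ≤ fs/2 = 16.85 kHz, appears at 16.2 kHz.

16.2 kHz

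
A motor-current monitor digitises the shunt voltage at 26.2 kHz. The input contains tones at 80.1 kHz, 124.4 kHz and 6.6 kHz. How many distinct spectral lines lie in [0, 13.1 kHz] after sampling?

fs/2 = 13.1 kHz.
80.1 kHz mod fs = 1.5 kHz.
1.5 kHz ≤ fs/2 = 13.1 kHz, appears at 1.5 kHz.
124.4 kHz mod fs = 19.6 kHz.
19.6 kHz > fs/2 = 13.1 kHz, folds to fs − 19.6 kHz = 6.6 kHz.
6.6 kHz ≤ fs/2 = 13.1 kHz, passes unchanged.
Distinct values: {1.5 kHz, 6.6 kHz} → 2.

2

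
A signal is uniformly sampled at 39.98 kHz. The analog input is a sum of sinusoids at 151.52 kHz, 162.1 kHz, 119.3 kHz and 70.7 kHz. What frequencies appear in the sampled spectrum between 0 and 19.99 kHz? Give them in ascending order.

0.64 kHz, 2.18 kHz, 8.4 kHz, 9.26 kHz

fs/2 = 19.99 kHz.
151.52 kHz mod fs = 31.58 kHz.
31.58 kHz > fs/2 = 19.99 kHz, folds to fs − 31.58 kHz = 8.4 kHz.
162.1 kHz mod fs = 2.18 kHz.
2.18 kHz ≤ fs/2 = 19.99 kHz, appears at 2.18 kHz.
119.3 kHz mod fs = 39.34 kHz.
39.34 kHz > fs/2 = 19.99 kHz, folds to fs − 39.34 kHz = 0.64 kHz.
70.7 kHz mod fs = 30.72 kHz.
30.72 kHz > fs/2 = 19.99 kHz, folds to fs − 30.72 kHz = 9.26 kHz.
Distinct values: {0.64 kHz, 2.18 kHz, 8.4 kHz, 9.26 kHz}.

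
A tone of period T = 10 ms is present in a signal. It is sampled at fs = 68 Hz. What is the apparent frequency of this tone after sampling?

32 Hz

T = 10 ms → f = 1/T = 100 Hz.
100 Hz mod fs = 32 Hz.
32 Hz ≤ fs/2 = 34 Hz, appears at 32 Hz.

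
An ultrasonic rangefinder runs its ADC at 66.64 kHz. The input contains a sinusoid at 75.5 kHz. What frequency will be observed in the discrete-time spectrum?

75.5 kHz mod fs = 8.86 kHz.
8.86 kHz ≤ fs/2 = 33.32 kHz, appears at 8.86 kHz.

8.86 kHz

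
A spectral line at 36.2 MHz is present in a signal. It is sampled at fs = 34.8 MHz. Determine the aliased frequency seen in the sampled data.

1.4 MHz

36.2 MHz mod fs = 1.4 MHz.
1.4 MHz ≤ fs/2 = 17.4 MHz, appears at 1.4 MHz.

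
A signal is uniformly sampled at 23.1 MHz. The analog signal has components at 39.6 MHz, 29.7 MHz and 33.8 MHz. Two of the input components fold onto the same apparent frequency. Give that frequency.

fs/2 = 11.55 MHz.
39.6 MHz mod fs = 16.5 MHz.
16.5 MHz > fs/2 = 11.55 MHz, folds to fs − 16.5 MHz = 6.6 MHz.
29.7 MHz mod fs = 6.6 MHz.
6.6 MHz ≤ fs/2 = 11.55 MHz, appears at 6.6 MHz.
33.8 MHz mod fs = 10.7 MHz.
10.7 MHz ≤ fs/2 = 11.55 MHz, appears at 10.7 MHz.
29.7 MHz and 39.6 MHz both map to 6.6 MHz.

6.6 MHz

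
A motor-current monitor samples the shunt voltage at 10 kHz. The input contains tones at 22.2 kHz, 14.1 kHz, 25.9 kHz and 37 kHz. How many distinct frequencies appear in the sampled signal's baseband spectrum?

3

fs/2 = 5 kHz.
22.2 kHz mod fs = 2.2 kHz.
2.2 kHz ≤ fs/2 = 5 kHz, appears at 2.2 kHz.
14.1 kHz mod fs = 4.1 kHz.
4.1 kHz ≤ fs/2 = 5 kHz, appears at 4.1 kHz.
25.9 kHz mod fs = 5.9 kHz.
5.9 kHz > fs/2 = 5 kHz, folds to fs − 5.9 kHz = 4.1 kHz.
37 kHz mod fs = 7 kHz.
7 kHz > fs/2 = 5 kHz, folds to fs − 7 kHz = 3 kHz.
Distinct values: {2.2 kHz, 3 kHz, 4.1 kHz} → 3.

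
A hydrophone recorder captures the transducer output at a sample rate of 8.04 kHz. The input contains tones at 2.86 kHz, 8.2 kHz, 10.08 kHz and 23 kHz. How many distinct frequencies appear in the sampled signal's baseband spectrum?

fs/2 = 4.02 kHz.
2.86 kHz ≤ fs/2 = 4.02 kHz, passes unchanged.
8.2 kHz mod fs = 0.16 kHz.
0.16 kHz ≤ fs/2 = 4.02 kHz, appears at 0.16 kHz.
10.08 kHz mod fs = 2.04 kHz.
2.04 kHz ≤ fs/2 = 4.02 kHz, appears at 2.04 kHz.
23 kHz mod fs = 6.92 kHz.
6.92 kHz > fs/2 = 4.02 kHz, folds to fs − 6.92 kHz = 1.12 kHz.
Distinct values: {0.16 kHz, 1.12 kHz, 2.04 kHz, 2.86 kHz} → 4.

4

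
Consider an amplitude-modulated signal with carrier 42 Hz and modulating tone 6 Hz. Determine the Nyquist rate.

96 Hz

AM sidebands sit at fc ± fm = 36 Hz and 48 Hz.
Highest-frequency component: 48 Hz.
Nyquist rate = 2 × 48 Hz = 96 Hz.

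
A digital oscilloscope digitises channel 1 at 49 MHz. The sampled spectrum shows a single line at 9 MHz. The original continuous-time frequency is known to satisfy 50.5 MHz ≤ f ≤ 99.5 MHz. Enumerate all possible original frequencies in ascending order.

58 MHz, 89 MHz

Frequencies that alias to 9 MHz are k·fs ± 9 MHz for integer k ≥ 0.
k=0: 9 MHz.
k=1: 40 MHz, 58 MHz.
k=2: 89 MHz, 107 MHz.
k=3: 138 MHz, 156 MHz.
Within [50.5 MHz, 99.5 MHz]: 58 MHz, 89 MHz.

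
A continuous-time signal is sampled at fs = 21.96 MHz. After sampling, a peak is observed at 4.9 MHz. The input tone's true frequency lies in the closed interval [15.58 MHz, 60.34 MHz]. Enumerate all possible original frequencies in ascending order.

Frequencies that alias to 4.9 MHz are k·fs ± 4.9 MHz for integer k ≥ 0.
k=0: 4.9 MHz.
k=1: 17.06 MHz, 26.86 MHz.
k=2: 39.02 MHz, 48.82 MHz.
k=3: 60.98 MHz, 70.78 MHz.
Within [15.58 MHz, 60.34 MHz]: 17.06 MHz, 26.86 MHz, 39.02 MHz, 48.82 MHz.

17.06 MHz, 26.86 MHz, 39.02 MHz, 48.82 MHz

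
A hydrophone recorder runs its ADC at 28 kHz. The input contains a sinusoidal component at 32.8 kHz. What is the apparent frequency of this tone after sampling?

4.8 kHz

32.8 kHz mod fs = 4.8 kHz.
4.8 kHz ≤ fs/2 = 14 kHz, appears at 4.8 kHz.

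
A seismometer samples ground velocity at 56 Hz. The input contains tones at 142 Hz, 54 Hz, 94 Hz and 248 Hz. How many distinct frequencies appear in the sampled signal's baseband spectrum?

4

fs/2 = 28 Hz.
142 Hz mod fs = 30 Hz.
30 Hz > fs/2 = 28 Hz, folds to fs − 30 Hz = 26 Hz.
54 Hz > fs/2 = 28 Hz, folds to fs − 54 Hz = 2 Hz.
94 Hz mod fs = 38 Hz.
38 Hz > fs/2 = 28 Hz, folds to fs − 38 Hz = 18 Hz.
248 Hz mod fs = 24 Hz.
24 Hz ≤ fs/2 = 28 Hz, appears at 24 Hz.
Distinct values: {2 Hz, 18 Hz, 24 Hz, 26 Hz} → 4.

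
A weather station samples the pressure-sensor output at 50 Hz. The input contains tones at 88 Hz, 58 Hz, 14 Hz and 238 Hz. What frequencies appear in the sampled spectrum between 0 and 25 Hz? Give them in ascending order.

fs/2 = 25 Hz.
88 Hz mod fs = 38 Hz.
38 Hz > fs/2 = 25 Hz, folds to fs − 38 Hz = 12 Hz.
58 Hz mod fs = 8 Hz.
8 Hz ≤ fs/2 = 25 Hz, appears at 8 Hz.
14 Hz ≤ fs/2 = 25 Hz, passes unchanged.
238 Hz mod fs = 38 Hz.
38 Hz > fs/2 = 25 Hz, folds to fs − 38 Hz = 12 Hz.
Distinct values: {8 Hz, 12 Hz, 14 Hz}.

8 Hz, 12 Hz, 14 Hz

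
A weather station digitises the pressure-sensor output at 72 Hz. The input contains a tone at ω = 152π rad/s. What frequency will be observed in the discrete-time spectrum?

ω = 152π rad/s → f = ω/(2π) = 76 Hz.
76 Hz mod fs = 4 Hz.
4 Hz ≤ fs/2 = 36 Hz, appears at 4 Hz.

4 Hz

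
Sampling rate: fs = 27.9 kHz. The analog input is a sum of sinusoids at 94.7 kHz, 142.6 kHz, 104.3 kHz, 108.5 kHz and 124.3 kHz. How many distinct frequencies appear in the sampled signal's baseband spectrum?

fs/2 = 13.95 kHz.
94.7 kHz mod fs = 11 kHz.
11 kHz ≤ fs/2 = 13.95 kHz, appears at 11 kHz.
142.6 kHz mod fs = 3.1 kHz.
3.1 kHz ≤ fs/2 = 13.95 kHz, appears at 3.1 kHz.
104.3 kHz mod fs = 20.6 kHz.
20.6 kHz > fs/2 = 13.95 kHz, folds to fs − 20.6 kHz = 7.3 kHz.
108.5 kHz mod fs = 24.8 kHz.
24.8 kHz > fs/2 = 13.95 kHz, folds to fs − 24.8 kHz = 3.1 kHz.
124.3 kHz mod fs = 12.7 kHz.
12.7 kHz ≤ fs/2 = 13.95 kHz, appears at 12.7 kHz.
Distinct values: {3.1 kHz, 7.3 kHz, 11 kHz, 12.7 kHz} → 4.

4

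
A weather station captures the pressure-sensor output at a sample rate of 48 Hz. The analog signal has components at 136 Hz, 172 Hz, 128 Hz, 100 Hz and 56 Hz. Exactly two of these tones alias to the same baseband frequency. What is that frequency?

fs/2 = 24 Hz.
136 Hz mod fs = 40 Hz.
40 Hz > fs/2 = 24 Hz, folds to fs − 40 Hz = 8 Hz.
172 Hz mod fs = 28 Hz.
28 Hz > fs/2 = 24 Hz, folds to fs − 28 Hz = 20 Hz.
128 Hz mod fs = 32 Hz.
32 Hz > fs/2 = 24 Hz, folds to fs − 32 Hz = 16 Hz.
100 Hz mod fs = 4 Hz.
4 Hz ≤ fs/2 = 24 Hz, appears at 4 Hz.
56 Hz mod fs = 8 Hz.
8 Hz ≤ fs/2 = 24 Hz, appears at 8 Hz.
56 Hz and 136 Hz both map to 8 Hz.

8 Hz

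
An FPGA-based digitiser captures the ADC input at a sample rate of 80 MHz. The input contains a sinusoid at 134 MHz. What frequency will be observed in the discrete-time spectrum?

134 MHz mod fs = 54 MHz.
54 MHz > fs/2 = 40 MHz, folds to fs − 54 MHz = 26 MHz.

26 MHz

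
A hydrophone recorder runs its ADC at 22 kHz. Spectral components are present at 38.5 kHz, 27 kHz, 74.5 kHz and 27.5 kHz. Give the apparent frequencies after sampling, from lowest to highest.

5 kHz, 5.5 kHz, 8.5 kHz

fs/2 = 11 kHz.
38.5 kHz mod fs = 16.5 kHz.
16.5 kHz > fs/2 = 11 kHz, folds to fs − 16.5 kHz = 5.5 kHz.
27 kHz mod fs = 5 kHz.
5 kHz ≤ fs/2 = 11 kHz, appears at 5 kHz.
74.5 kHz mod fs = 8.5 kHz.
8.5 kHz ≤ fs/2 = 11 kHz, appears at 8.5 kHz.
27.5 kHz mod fs = 5.5 kHz.
5.5 kHz ≤ fs/2 = 11 kHz, appears at 5.5 kHz.
Distinct values: {5 kHz, 5.5 kHz, 8.5 kHz}.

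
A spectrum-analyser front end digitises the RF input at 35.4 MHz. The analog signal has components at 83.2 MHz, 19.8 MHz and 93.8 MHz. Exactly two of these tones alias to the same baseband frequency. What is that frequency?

fs/2 = 17.7 MHz.
83.2 MHz mod fs = 12.4 MHz.
12.4 MHz ≤ fs/2 = 17.7 MHz, appears at 12.4 MHz.
19.8 MHz > fs/2 = 17.7 MHz, folds to fs − 19.8 MHz = 15.6 MHz.
93.8 MHz mod fs = 23 MHz.
23 MHz > fs/2 = 17.7 MHz, folds to fs − 23 MHz = 12.4 MHz.
83.2 MHz and 93.8 MHz both map to 12.4 MHz.

12.4 MHz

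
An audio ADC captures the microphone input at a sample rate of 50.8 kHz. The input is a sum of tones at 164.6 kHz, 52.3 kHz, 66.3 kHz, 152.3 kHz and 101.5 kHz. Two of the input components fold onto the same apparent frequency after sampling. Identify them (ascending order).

101.5 kHz, 152.3 kHz

fs/2 = 25.4 kHz.
164.6 kHz mod fs = 12.2 kHz.
12.2 kHz ≤ fs/2 = 25.4 kHz, appears at 12.2 kHz.
52.3 kHz mod fs = 1.5 kHz.
1.5 kHz ≤ fs/2 = 25.4 kHz, appears at 1.5 kHz.
66.3 kHz mod fs = 15.5 kHz.
15.5 kHz ≤ fs/2 = 25.4 kHz, appears at 15.5 kHz.
152.3 kHz mod fs = 50.7 kHz.
50.7 kHz > fs/2 = 25.4 kHz, folds to fs − 50.7 kHz = 0.1 kHz.
101.5 kHz mod fs = 50.7 kHz.
50.7 kHz > fs/2 = 25.4 kHz, folds to fs − 50.7 kHz = 0.1 kHz.
101.5 kHz and 152.3 kHz both map to 0.1 kHz.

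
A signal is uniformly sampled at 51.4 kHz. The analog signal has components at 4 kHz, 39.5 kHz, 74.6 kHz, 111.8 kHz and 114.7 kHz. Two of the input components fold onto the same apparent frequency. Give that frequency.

fs/2 = 25.7 kHz.
4 kHz ≤ fs/2 = 25.7 kHz, passes unchanged.
39.5 kHz > fs/2 = 25.7 kHz, folds to fs − 39.5 kHz = 11.9 kHz.
74.6 kHz mod fs = 23.2 kHz.
23.2 kHz ≤ fs/2 = 25.7 kHz, appears at 23.2 kHz.
111.8 kHz mod fs = 9 kHz.
9 kHz ≤ fs/2 = 25.7 kHz, appears at 9 kHz.
114.7 kHz mod fs = 11.9 kHz.
11.9 kHz ≤ fs/2 = 25.7 kHz, appears at 11.9 kHz.
39.5 kHz and 114.7 kHz both map to 11.9 kHz.

11.9 kHz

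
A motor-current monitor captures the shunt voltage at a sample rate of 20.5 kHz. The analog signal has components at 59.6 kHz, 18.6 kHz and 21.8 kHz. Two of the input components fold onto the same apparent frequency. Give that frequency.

1.9 kHz

fs/2 = 10.25 kHz.
59.6 kHz mod fs = 18.6 kHz.
18.6 kHz > fs/2 = 10.25 kHz, folds to fs − 18.6 kHz = 1.9 kHz.
18.6 kHz > fs/2 = 10.25 kHz, folds to fs − 18.6 kHz = 1.9 kHz.
21.8 kHz mod fs = 1.3 kHz.
1.3 kHz ≤ fs/2 = 10.25 kHz, appears at 1.3 kHz.
18.6 kHz and 59.6 kHz both map to 1.9 kHz.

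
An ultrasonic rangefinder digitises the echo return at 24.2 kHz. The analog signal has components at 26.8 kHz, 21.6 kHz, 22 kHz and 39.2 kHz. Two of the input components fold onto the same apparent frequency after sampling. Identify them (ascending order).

fs/2 = 12.1 kHz.
26.8 kHz mod fs = 2.6 kHz.
2.6 kHz ≤ fs/2 = 12.1 kHz, appears at 2.6 kHz.
21.6 kHz > fs/2 = 12.1 kHz, folds to fs − 21.6 kHz = 2.6 kHz.
22 kHz > fs/2 = 12.1 kHz, folds to fs − 22 kHz = 2.2 kHz.
39.2 kHz mod fs = 15 kHz.
15 kHz > fs/2 = 12.1 kHz, folds to fs − 15 kHz = 9.2 kHz.
21.6 kHz and 26.8 kHz both map to 2.6 kHz.

21.6 kHz, 26.8 kHz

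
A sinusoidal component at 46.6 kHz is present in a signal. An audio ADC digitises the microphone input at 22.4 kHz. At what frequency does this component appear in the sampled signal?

46.6 kHz mod fs = 1.8 kHz.
1.8 kHz ≤ fs/2 = 11.2 kHz, appears at 1.8 kHz.

1.8 kHz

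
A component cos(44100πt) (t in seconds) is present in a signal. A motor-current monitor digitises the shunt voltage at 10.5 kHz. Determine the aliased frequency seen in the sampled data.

1.05 kHz

ω = 44100π rad/s → f = ω/(2π) = 22050 Hz = 22.05 kHz.
22.05 kHz mod fs = 1.05 kHz.
1.05 kHz ≤ fs/2 = 5.25 kHz, appears at 1.05 kHz.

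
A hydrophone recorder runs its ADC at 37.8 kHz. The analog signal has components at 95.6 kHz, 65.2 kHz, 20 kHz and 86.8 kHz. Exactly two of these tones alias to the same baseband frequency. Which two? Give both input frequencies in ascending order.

fs/2 = 18.9 kHz.
95.6 kHz mod fs = 20 kHz.
20 kHz > fs/2 = 18.9 kHz, folds to fs − 20 kHz = 17.8 kHz.
65.2 kHz mod fs = 27.4 kHz.
27.4 kHz > fs/2 = 18.9 kHz, folds to fs − 27.4 kHz = 10.4 kHz.
20 kHz > fs/2 = 18.9 kHz, folds to fs − 20 kHz = 17.8 kHz.
86.8 kHz mod fs = 11.2 kHz.
11.2 kHz ≤ fs/2 = 18.9 kHz, appears at 11.2 kHz.
20 kHz and 95.6 kHz both map to 17.8 kHz.

20 kHz, 95.6 kHz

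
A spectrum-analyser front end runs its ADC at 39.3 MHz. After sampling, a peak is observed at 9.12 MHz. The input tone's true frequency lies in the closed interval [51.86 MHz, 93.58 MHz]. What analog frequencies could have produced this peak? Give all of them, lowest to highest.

Frequencies that alias to 9.12 MHz are k·fs ± 9.12 MHz for integer k ≥ 0.
k=0: 9.12 MHz.
k=1: 30.18 MHz, 48.42 MHz.
k=2: 69.48 MHz, 87.72 MHz.
k=3: 108.78 MHz, 127.02 MHz.
Within [51.86 MHz, 93.58 MHz]: 69.48 MHz, 87.72 MHz.

69.48 MHz, 87.72 MHz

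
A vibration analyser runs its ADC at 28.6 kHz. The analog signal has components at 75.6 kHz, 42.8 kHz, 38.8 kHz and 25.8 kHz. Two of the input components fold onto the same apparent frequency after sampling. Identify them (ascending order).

38.8 kHz, 75.6 kHz

fs/2 = 14.3 kHz.
75.6 kHz mod fs = 18.4 kHz.
18.4 kHz > fs/2 = 14.3 kHz, folds to fs − 18.4 kHz = 10.2 kHz.
42.8 kHz mod fs = 14.2 kHz.
14.2 kHz ≤ fs/2 = 14.3 kHz, appears at 14.2 kHz.
38.8 kHz mod fs = 10.2 kHz.
10.2 kHz ≤ fs/2 = 14.3 kHz, appears at 10.2 kHz.
25.8 kHz > fs/2 = 14.3 kHz, folds to fs − 25.8 kHz = 2.8 kHz.
38.8 kHz and 75.6 kHz both map to 10.2 kHz.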